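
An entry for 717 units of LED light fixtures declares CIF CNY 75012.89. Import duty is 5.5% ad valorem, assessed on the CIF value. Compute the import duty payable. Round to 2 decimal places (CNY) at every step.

Import duty: CNY 4125.71

Import duty = 75012.89 × 5.5% = 4125.71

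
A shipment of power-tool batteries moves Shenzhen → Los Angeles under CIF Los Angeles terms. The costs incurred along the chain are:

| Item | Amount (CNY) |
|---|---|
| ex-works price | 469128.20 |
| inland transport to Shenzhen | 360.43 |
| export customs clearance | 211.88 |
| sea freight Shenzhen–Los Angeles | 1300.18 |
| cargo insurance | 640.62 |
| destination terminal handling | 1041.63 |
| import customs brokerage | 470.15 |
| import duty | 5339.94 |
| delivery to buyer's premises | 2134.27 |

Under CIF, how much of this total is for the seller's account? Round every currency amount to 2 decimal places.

CIF: the seller pays costs through ocean freight and marine insurance to the destination port.
Seller's account: goods 469128.20 + inland to port 360.43 + export clearance 211.88 + freight 1300.18 + insurance 640.62 = 471641.31
Buyer's account: destination terminal 1041.63 + brokerage 470.15 + duty 5339.94 + delivery 2134.27 = 8985.99

Seller's account: CNY 471641.31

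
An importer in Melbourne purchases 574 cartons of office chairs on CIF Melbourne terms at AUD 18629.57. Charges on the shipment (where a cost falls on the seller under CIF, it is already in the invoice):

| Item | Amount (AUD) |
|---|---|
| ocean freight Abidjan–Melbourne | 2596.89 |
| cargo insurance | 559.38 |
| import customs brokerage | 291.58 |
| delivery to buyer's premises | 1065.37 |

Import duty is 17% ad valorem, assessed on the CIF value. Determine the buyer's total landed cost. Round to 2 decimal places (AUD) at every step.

CIF: the seller pays costs through ocean freight and marine insurance to the destination port.
Already in the invoice (seller's account under CIF): freight, insurance — exclude.
The CIF price already equals the CIF value: 18629.57
Import duty = 18629.57 × 17% = 3167.03
Buyer bears: brokerage 291.58 + delivery 1065.37 + duty 3167.03 = 4523.98
Landed cost = invoice 18629.57 + 4523.98 = 23153.55

Total landed cost: AUD 23153.55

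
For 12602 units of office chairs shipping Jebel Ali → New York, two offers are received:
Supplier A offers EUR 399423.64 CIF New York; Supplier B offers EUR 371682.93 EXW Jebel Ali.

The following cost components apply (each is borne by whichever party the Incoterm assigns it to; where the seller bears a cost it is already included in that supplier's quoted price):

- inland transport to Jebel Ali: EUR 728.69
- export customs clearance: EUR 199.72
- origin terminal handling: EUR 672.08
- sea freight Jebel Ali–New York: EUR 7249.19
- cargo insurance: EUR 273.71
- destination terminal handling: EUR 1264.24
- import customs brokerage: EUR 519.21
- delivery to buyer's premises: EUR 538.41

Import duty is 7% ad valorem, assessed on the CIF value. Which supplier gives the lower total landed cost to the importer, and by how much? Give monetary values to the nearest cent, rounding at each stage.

Supplier B is cheaper by EUR 19920.53

Supplier A (CIF):
The CIF price already equals the CIF value: 399423.64
Import duty = 399423.64 × 7% = 27959.65
Buyer bears (A): 1264.24 + 519.21 + 538.41 = 2321.86
Landed cost (A) = invoice 399423.64 + 2321.86 + duty 27959.65 = 429705.15
Supplier B (EXW):
CIF value = EXW price + inland to port + export clearance + origin terminal + freight + insurance = 371682.93 + 728.69 + 199.72 + 672.08 + 7249.19 + 273.71 = 380806.32
Import duty = 380806.32 × 7% = 26656.44
Buyer bears (B): 728.69 + 199.72 + 672.08 + 7249.19 + 273.71 + 1264.24 + 519.21 + 538.41 = 11445.25
Landed cost (B) = invoice 371682.93 + 11445.25 + duty 26656.44 = 409784.62
Difference = |429705.15 − 409784.62| = 19920.53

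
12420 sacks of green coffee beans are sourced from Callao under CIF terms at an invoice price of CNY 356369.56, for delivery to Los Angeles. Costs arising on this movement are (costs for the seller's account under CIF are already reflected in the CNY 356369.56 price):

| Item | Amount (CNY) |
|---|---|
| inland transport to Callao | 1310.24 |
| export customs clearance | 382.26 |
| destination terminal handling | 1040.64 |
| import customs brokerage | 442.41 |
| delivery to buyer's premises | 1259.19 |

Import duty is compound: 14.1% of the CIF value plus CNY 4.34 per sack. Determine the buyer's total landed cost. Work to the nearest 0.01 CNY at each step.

CIF: the seller pays costs through ocean freight and marine insurance to the destination port.
Already in the invoice (seller's account under CIF): inland to port, export clearance — exclude.
The CIF price already equals the CIF value: 356369.56
Ad valorem component: 356369.56 × 14.1% = 50248.11
Specific component: 12420 × 4.34 = 53902.80
Import duty = 50248.11 + 53902.80 = 104150.91
Buyer bears: destination terminal 1040.64 + brokerage 442.41 + delivery 1259.19 + duty 104150.91 = 106893.15
Landed cost = invoice 356369.56 + 106893.15 = 463262.71

Total landed cost: CNY 463262.71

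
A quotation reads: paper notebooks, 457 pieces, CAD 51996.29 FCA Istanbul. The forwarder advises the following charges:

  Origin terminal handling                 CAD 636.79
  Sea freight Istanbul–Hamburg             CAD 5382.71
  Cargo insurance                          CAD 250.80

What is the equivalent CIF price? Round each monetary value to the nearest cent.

CIF price: CAD 58266.59

From FCA to CIF, the seller additionally bears: origin terminal, freight, insurance.
CIF price = 51996.29 + 636.79 + 5382.71 + 250.80 = 58266.59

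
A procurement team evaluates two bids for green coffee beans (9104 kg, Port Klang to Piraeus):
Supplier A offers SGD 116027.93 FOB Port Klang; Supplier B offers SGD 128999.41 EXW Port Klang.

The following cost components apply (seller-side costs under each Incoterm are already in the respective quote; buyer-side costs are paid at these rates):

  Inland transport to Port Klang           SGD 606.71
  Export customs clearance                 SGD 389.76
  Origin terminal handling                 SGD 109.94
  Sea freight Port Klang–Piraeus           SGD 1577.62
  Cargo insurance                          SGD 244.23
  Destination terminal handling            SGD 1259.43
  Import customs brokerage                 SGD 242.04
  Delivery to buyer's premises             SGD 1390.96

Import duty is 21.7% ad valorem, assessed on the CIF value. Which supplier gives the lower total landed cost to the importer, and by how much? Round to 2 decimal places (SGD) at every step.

Supplier A (FOB):
CIF value = FOB price + freight + insurance = 116027.93 + 1577.62 + 244.23 = 117849.78
Import duty = 117849.78 × 21.7% = 25573.40
Buyer bears (A): 1577.62 + 244.23 + 1259.43 + 242.04 + 1390.96 = 4714.28
Landed cost (A) = invoice 116027.93 + 4714.28 + duty 25573.40 = 146315.61
Supplier B (EXW):
CIF value = EXW price + inland to port + export clearance + origin terminal + freight + insurance = 128999.41 + 606.71 + 389.76 + 109.94 + 1577.62 + 244.23 = 131927.67
Import duty = 131927.67 × 21.7% = 28628.30
Buyer bears (B): 606.71 + 389.76 + 109.94 + 1577.62 + 244.23 + 1259.43 + 242.04 + 1390.96 = 5820.69
Landed cost (B) = invoice 128999.41 + 5820.69 + duty 28628.30 = 163448.40
Difference = |146315.61 − 163448.40| = 17132.79

Supplier A is cheaper by SGD 17132.79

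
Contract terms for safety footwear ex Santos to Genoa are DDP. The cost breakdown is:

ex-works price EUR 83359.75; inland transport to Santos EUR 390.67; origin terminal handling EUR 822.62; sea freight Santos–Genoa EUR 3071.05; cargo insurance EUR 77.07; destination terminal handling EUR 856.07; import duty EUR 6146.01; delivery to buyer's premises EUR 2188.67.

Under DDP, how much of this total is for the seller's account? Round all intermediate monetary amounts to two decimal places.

DDP: the seller bears all costs including import duty.
Seller's account: goods 83359.75 + inland to port 390.67 + origin terminal 822.62 + freight 3071.05 + insurance 77.07 + destination terminal 856.07 + duty 6146.01 + delivery 2188.67 = 96911.91
Buyer's account: 0.00

Seller's account: EUR 96911.91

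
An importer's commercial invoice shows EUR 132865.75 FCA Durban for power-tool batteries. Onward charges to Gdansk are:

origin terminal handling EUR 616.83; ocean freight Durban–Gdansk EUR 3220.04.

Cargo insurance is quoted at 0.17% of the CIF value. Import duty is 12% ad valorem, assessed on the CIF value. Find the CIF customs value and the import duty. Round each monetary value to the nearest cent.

Let C be the CIF value. C = FCA price + pre-shipment costs + freight + 0.17% × C
C − 0.17% × C = 132865.75 + 616.83 + 3220.04
0.9983 × C = 136702.62
C = 136702.62 / 0.9983 = 136935.41
Insurance premium = 0.17% × 136935.41 = 232.79
Import duty = 136935.41 × 12% = 16432.25

CIF value: EUR 136935.41; import duty: EUR 16432.25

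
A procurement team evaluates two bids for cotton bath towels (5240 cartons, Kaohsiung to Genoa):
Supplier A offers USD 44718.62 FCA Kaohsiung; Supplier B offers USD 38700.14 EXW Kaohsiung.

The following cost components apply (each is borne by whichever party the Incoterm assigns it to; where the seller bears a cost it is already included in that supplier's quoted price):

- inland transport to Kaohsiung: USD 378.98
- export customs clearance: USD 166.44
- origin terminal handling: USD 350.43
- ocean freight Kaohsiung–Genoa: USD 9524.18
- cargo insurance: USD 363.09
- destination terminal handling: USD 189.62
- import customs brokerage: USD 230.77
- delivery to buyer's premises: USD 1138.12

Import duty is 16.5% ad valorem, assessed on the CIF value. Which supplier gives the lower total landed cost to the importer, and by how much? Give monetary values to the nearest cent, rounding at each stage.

Supplier A (FCA):
CIF value = FCA price + origin terminal + freight + insurance = 44718.62 + 350.43 + 9524.18 + 363.09 = 54956.32
Import duty = 54956.32 × 16.5% = 9067.79
Buyer bears (A): 350.43 + 9524.18 + 363.09 + 189.62 + 230.77 + 1138.12 = 11796.21
Landed cost (A) = invoice 44718.62 + 11796.21 + duty 9067.79 = 65582.62
Supplier B (EXW):
CIF value = EXW price + inland to port + export clearance + origin terminal + freight + insurance = 38700.14 + 378.98 + 166.44 + 350.43 + 9524.18 + 363.09 = 49483.26
Import duty = 49483.26 × 16.5% = 8164.74
Buyer bears (B): 378.98 + 166.44 + 350.43 + 9524.18 + 363.09 + 189.62 + 230.77 + 1138.12 = 12341.63
Landed cost (B) = invoice 38700.14 + 12341.63 + duty 8164.74 = 59206.51
Difference = |65582.62 − 59206.51| = 6376.11

Supplier B is cheaper by USD 6376.11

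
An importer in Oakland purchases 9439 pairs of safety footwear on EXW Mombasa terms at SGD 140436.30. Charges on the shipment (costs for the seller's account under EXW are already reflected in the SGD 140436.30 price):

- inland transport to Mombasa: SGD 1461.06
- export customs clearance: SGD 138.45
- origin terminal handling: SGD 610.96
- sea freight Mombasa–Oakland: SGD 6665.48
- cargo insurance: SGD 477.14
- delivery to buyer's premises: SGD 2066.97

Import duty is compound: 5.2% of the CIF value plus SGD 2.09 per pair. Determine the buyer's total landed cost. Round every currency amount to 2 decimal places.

Total landed cost: SGD 179372.92

EXW: the seller makes goods available at their premises; the buyer bears all onward costs.
CIF value = EXW price + inland to port + export clearance + origin terminal + freight + insurance = 140436.30 + 1461.06 + 138.45 + 610.96 + 6665.48 + 477.14 = 149789.39
Ad valorem component: 149789.39 × 5.2% = 7789.05
Specific component: 9439 × 2.09 = 19727.51
Import duty = 7789.05 + 19727.51 = 27516.56
Buyer bears: inland to port 1461.06 + export clearance 138.45 + origin terminal 610.96 + freight 6665.48 + insurance 477.14 + delivery 2066.97 + duty 27516.56 = 38936.62
Landed cost = invoice 140436.30 + 38936.62 = 179372.92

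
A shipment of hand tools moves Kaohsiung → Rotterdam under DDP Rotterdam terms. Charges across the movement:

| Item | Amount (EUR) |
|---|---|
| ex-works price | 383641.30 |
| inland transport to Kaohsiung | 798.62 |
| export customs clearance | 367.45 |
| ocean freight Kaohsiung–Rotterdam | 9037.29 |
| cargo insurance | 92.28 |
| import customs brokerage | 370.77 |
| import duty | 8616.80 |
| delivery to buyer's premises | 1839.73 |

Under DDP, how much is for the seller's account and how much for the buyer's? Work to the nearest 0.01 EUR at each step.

Seller: EUR 404764.24; buyer: EUR 0.00

DDP: the seller bears all costs including import duty.
Seller's account: goods 383641.30 + inland to port 798.62 + export clearance 367.45 + freight 9037.29 + insurance 92.28 + brokerage 370.77 + duty 8616.80 + delivery 1839.73 = 404764.24
Buyer's account: 0.00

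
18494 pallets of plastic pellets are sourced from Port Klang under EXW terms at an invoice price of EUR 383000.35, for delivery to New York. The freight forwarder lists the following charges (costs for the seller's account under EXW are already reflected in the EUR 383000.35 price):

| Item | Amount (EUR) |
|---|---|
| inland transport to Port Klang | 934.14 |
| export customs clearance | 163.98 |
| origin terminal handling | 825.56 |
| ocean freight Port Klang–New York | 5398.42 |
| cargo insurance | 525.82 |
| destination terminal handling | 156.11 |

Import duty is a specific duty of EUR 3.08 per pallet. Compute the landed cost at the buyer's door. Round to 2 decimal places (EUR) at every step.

EXW: the seller makes goods available at their premises; the buyer bears all onward costs.
CIF value = EXW price + inland to port + export clearance + origin terminal + freight + insurance = 383000.35 + 934.14 + 163.98 + 825.56 + 5398.42 + 525.82 = 390848.27
Import duty = 18494 × 3.08 = 56961.52
Buyer bears: inland to port 934.14 + export clearance 163.98 + origin terminal 825.56 + freight 5398.42 + insurance 525.82 + destination terminal 156.11 + duty 56961.52 = 64965.55
Landed cost = invoice 383000.35 + 64965.55 = 447965.90

Total landed cost: EUR 447965.90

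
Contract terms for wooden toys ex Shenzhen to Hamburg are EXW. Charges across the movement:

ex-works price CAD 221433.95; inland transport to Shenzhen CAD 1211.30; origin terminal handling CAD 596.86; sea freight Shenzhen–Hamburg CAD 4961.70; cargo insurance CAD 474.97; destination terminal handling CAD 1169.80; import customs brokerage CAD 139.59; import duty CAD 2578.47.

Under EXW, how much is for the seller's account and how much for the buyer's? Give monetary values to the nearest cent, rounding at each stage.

Seller: CAD 221433.95; buyer: CAD 11132.69

EXW: the seller makes goods available at their premises; the buyer bears all onward costs.
Seller's account: goods 221433.95 = 221433.95
Buyer's account: inland to port 1211.30 + origin terminal 596.86 + freight 4961.70 + insurance 474.97 + destination terminal 1169.80 + brokerage 139.59 + duty 2578.47 = 11132.69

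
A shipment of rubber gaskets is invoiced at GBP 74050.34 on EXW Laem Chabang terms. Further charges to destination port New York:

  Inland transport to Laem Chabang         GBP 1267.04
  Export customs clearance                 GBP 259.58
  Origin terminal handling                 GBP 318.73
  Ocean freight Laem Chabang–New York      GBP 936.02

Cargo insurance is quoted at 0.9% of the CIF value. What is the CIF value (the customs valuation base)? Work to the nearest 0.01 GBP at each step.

Let C be the CIF value. C = EXW price + pre-shipment costs + freight + 0.9% × C
C − 0.9% × C = 74050.34 + 1267.04 + 259.58 + 318.73 + 936.02
0.991 × C = 76831.71
C = 76831.71 / 0.991 = 77529.48
Insurance premium = 0.9% × 77529.48 = 697.77

CIF value: GBP 77529.48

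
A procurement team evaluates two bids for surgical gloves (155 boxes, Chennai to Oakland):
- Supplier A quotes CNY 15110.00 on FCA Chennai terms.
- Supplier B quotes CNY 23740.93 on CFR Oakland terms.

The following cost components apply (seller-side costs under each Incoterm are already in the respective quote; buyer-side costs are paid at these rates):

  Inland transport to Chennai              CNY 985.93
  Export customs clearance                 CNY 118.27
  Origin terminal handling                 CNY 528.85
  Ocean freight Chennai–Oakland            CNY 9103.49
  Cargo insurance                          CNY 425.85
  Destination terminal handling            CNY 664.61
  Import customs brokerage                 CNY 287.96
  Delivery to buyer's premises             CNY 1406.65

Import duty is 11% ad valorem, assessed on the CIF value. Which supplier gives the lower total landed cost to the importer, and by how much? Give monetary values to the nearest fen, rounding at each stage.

Supplier B is cheaper by CNY 1111.56

Supplier A (FCA):
CIF value = FCA price + origin terminal + freight + insurance = 15110.00 + 528.85 + 9103.49 + 425.85 = 25168.19
Import duty = 25168.19 × 11% = 2768.50
Buyer bears (A): 528.85 + 9103.49 + 425.85 + 664.61 + 287.96 + 1406.65 = 12417.41
Landed cost (A) = invoice 15110.00 + 12417.41 + duty 2768.50 = 30295.91
Supplier B (CFR):
CIF value = CFR price + insurance = 23740.93 + 425.85 = 24166.78
Import duty = 24166.78 × 11% = 2658.35
Buyer bears (B): 425.85 + 664.61 + 287.96 + 1406.65 = 2785.07
Landed cost (B) = invoice 23740.93 + 2785.07 + duty 2658.35 = 29184.35
Difference = |30295.91 − 29184.35| = 1111.56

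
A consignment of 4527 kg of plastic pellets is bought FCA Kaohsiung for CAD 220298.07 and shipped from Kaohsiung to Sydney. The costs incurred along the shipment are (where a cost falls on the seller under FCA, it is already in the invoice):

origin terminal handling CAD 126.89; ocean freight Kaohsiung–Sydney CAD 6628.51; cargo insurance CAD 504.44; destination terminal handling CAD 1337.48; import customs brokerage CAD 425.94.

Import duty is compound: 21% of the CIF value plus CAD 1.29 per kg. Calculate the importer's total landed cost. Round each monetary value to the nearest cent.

Total landed cost: CAD 282948.32

FCA: the seller delivers export-cleared goods to the carrier; the buyer bears costs from that point.
CIF value = FCA price + origin terminal + freight + insurance = 220298.07 + 126.89 + 6628.51 + 504.44 = 227557.91
Ad valorem component: 227557.91 × 21% = 47787.16
Specific component: 4527 × 1.29 = 5839.83
Import duty = 47787.16 + 5839.83 = 53626.99
Buyer bears: origin terminal 126.89 + freight 6628.51 + insurance 504.44 + destination terminal 1337.48 + brokerage 425.94 + duty 53626.99 = 62650.25
Landed cost = invoice 220298.07 + 62650.25 = 282948.32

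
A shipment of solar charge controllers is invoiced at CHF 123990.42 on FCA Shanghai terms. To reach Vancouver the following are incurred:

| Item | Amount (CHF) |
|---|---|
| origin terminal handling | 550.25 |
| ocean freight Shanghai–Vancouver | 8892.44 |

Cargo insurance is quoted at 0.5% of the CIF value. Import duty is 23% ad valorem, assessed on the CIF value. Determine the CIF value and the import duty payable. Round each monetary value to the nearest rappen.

CIF value: CHF 134103.63; import duty: CHF 30843.83

Let C be the CIF value. C = FCA price + pre-shipment costs + freight + 0.5% × C
C − 0.5% × C = 123990.42 + 550.25 + 8892.44
0.995 × C = 133433.11
C = 133433.11 / 0.995 = 134103.63
Insurance premium = 0.5% × 134103.63 = 670.52
Import duty = 134103.63 × 23% = 30843.83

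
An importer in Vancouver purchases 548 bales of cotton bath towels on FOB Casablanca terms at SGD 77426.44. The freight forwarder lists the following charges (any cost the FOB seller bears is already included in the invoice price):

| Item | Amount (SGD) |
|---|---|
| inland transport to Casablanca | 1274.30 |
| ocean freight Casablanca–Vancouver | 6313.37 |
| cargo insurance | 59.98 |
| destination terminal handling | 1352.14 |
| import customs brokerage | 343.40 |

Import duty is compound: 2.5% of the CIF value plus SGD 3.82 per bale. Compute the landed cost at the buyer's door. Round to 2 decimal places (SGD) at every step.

FOB: the seller bears costs until goods are on board at the origin port; the buyer bears freight, insurance and all costs thereafter.
Already in the invoice (seller's account under FOB): inland to port — exclude.
CIF value = FOB price + freight + insurance = 77426.44 + 6313.37 + 59.98 = 83799.79
Ad valorem component: 83799.79 × 2.5% = 2094.99
Specific component: 548 × 3.82 = 2093.36
Import duty = 2094.99 + 2093.36 = 4188.35
Buyer bears: freight 6313.37 + insurance 59.98 + destination terminal 1352.14 + brokerage 343.40 + duty 4188.35 = 12257.24
Landed cost = invoice 77426.44 + 12257.24 = 89683.68

Total landed cost: SGD 89683.68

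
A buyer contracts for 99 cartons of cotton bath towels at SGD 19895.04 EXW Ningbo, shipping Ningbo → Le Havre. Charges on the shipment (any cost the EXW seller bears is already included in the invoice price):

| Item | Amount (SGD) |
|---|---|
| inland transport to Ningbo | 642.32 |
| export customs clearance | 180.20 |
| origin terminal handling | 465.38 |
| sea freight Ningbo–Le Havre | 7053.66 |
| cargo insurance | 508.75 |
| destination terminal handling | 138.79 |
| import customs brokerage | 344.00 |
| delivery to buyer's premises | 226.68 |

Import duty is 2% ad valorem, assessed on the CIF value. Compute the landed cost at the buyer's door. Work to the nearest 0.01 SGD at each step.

EXW: the seller makes goods available at their premises; the buyer bears all onward costs.
CIF value = EXW price + inland to port + export clearance + origin terminal + freight + insurance = 19895.04 + 642.32 + 180.20 + 465.38 + 7053.66 + 508.75 = 28745.35
Import duty = 28745.35 × 2% = 574.91
Buyer bears: inland to port 642.32 + export clearance 180.20 + origin terminal 465.38 + freight 7053.66 + insurance 508.75 + destination terminal 138.79 + brokerage 344.00 + delivery 226.68 + duty 574.91 = 10134.69
Landed cost = invoice 19895.04 + 10134.69 = 30029.73

Total landed cost: SGD 30029.73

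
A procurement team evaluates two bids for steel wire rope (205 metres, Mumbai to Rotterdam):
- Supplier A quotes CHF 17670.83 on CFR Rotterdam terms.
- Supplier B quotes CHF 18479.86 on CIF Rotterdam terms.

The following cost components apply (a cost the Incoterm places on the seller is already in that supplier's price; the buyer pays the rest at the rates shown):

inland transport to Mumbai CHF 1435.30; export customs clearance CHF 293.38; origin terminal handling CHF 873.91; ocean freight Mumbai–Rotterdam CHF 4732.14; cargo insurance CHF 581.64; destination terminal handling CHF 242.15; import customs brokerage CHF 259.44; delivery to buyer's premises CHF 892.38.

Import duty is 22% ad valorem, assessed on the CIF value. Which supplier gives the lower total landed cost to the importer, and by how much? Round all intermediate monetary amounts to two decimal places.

Supplier A (CFR):
CIF value = CFR price + insurance = 17670.83 + 581.64 = 18252.47
Import duty = 18252.47 × 22% = 4015.54
Buyer bears (A): 581.64 + 242.15 + 259.44 + 892.38 = 1975.61
Landed cost (A) = invoice 17670.83 + 1975.61 + duty 4015.54 = 23661.98
Supplier B (CIF):
The CIF price already equals the CIF value: 18479.86
Import duty = 18479.86 × 22% = 4065.57
Buyer bears (B): 242.15 + 259.44 + 892.38 = 1393.97
Landed cost (B) = invoice 18479.86 + 1393.97 + duty 4065.57 = 23939.40
Difference = |23661.98 − 23939.40| = 277.42

Supplier A is cheaper by CHF 277.42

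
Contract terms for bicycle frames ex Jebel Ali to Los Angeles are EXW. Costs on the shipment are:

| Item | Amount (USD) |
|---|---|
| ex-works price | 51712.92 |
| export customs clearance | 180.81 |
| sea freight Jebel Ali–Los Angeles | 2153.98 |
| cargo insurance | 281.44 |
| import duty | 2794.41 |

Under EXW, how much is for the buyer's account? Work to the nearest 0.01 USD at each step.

EXW: the seller makes goods available at their premises; the buyer bears all onward costs.
Seller's account: goods 51712.92 = 51712.92
Buyer's account: export clearance 180.81 + freight 2153.98 + insurance 281.44 + duty 2794.41 = 5410.64

Buyer's account: USD 5410.64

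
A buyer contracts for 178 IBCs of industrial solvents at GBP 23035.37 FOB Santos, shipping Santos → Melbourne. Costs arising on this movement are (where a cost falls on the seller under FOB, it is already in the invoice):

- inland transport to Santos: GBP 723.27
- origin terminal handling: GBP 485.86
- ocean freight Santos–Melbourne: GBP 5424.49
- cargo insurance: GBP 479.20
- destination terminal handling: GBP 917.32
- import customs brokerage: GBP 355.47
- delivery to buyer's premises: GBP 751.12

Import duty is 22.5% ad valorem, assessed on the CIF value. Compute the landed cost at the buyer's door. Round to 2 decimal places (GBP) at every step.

FOB: the seller bears costs until goods are on board at the origin port; the buyer bears freight, insurance and all costs thereafter.
Already in the invoice (seller's account under FOB): inland to port, origin terminal — exclude.
CIF value = FOB price + freight + insurance = 23035.37 + 5424.49 + 479.20 = 28939.06
Import duty = 28939.06 × 22.5% = 6511.29
Buyer bears: freight 5424.49 + insurance 479.20 + destination terminal 917.32 + brokerage 355.47 + delivery 751.12 + duty 6511.29 = 14438.89
Landed cost = invoice 23035.37 + 14438.89 = 37474.26

Total landed cost: GBP 37474.26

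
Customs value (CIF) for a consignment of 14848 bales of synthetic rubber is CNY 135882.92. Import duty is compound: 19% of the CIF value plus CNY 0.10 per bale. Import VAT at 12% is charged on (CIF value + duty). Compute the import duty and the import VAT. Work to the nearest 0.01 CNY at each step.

Ad valorem component: 135882.92 × 19% = 25817.75
Specific component: 14848 × 0.10 = 1484.80
Import duty = 25817.75 + 1484.80 = 27302.55
VAT base = CIF + duty = 135882.92 + 27302.55 = 163185.47
Import VAT = 163185.47 × 12% = 19582.26

Import duty: CNY 27302.55; import VAT: CNY 19582.26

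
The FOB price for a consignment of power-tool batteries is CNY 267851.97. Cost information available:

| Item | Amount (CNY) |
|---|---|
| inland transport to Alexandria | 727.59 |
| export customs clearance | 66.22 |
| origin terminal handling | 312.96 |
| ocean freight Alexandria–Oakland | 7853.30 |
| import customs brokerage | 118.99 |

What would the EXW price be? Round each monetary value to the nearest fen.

EXW price: CNY 266745.20

Not relevant to the conversion: freight, brokerage — on the buyer under both terms; not part of either seller's price.
From FOB to EXW, the seller no longer bears: inland to port, export clearance, origin terminal.
EXW price = 267851.97 − 727.59 − 66.22 − 312.96 = 266745.20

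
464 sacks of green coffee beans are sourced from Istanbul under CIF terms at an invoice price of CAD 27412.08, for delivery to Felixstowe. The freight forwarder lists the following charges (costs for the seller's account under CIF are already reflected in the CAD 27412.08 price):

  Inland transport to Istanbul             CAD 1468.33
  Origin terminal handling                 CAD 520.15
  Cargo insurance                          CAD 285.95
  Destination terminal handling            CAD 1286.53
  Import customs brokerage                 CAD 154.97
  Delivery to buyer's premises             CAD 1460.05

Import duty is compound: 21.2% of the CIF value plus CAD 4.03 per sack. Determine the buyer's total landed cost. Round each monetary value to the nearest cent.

Total landed cost: CAD 37994.91

CIF: the seller pays costs through ocean freight and marine insurance to the destination port.
Already in the invoice (seller's account under CIF): inland to port, origin terminal, insurance — exclude.
The CIF price already equals the CIF value: 27412.08
Ad valorem component: 27412.08 × 21.2% = 5811.36
Specific component: 464 × 4.03 = 1869.92
Import duty = 5811.36 + 1869.92 = 7681.28
Buyer bears: destination terminal 1286.53 + brokerage 154.97 + delivery 1460.05 + duty 7681.28 = 10582.83
Landed cost = invoice 27412.08 + 10582.83 = 37994.91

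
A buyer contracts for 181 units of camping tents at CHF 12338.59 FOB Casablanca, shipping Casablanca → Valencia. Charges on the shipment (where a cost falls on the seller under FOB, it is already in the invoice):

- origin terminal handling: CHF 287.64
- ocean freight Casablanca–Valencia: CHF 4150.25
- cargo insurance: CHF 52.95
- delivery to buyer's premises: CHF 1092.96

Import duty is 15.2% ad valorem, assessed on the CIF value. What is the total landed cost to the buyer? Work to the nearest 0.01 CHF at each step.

FOB: the seller bears costs until goods are on board at the origin port; the buyer bears freight, insurance and all costs thereafter.
Already in the invoice (seller's account under FOB): origin terminal — exclude.
CIF value = FOB price + freight + insurance = 12338.59 + 4150.25 + 52.95 = 16541.79
Import duty = 16541.79 × 15.2% = 2514.35
Buyer bears: freight 4150.25 + insurance 52.95 + delivery 1092.96 + duty 2514.35 = 7810.51
Landed cost = invoice 12338.59 + 7810.51 = 20149.10

Total landed cost: CHF 20149.10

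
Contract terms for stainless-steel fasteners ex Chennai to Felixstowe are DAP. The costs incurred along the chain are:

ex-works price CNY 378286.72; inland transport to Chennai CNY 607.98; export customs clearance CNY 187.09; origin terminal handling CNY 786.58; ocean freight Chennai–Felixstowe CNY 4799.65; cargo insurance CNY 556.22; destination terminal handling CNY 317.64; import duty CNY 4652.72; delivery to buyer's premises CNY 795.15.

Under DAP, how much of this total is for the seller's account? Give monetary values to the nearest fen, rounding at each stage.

Seller's account: CNY 386337.03

DAP: the seller bears all costs to the named destination except import duty and clearance.
Seller's account: goods 378286.72 + inland to port 607.98 + export clearance 187.09 + origin terminal 786.58 + freight 4799.65 + insurance 556.22 + destination terminal 317.64 + delivery 795.15 = 386337.03
Buyer's account: duty 4652.72 = 4652.72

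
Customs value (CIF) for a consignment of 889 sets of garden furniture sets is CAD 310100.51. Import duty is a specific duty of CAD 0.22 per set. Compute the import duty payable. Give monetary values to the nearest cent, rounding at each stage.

Import duty: CAD 195.58

Import duty = 889 × 0.22 = 195.58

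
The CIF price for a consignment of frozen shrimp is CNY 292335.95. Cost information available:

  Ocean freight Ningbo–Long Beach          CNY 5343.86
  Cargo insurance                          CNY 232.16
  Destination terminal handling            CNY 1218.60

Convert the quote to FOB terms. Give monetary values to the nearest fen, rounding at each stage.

Not relevant to the conversion: destination terminal — on the buyer under both terms; not part of either seller's price.
From CIF to FOB, the seller no longer bears: freight, insurance.
FOB price = 292335.95 − 5343.86 − 232.16 = 286759.93

FOB price: CNY 286759.93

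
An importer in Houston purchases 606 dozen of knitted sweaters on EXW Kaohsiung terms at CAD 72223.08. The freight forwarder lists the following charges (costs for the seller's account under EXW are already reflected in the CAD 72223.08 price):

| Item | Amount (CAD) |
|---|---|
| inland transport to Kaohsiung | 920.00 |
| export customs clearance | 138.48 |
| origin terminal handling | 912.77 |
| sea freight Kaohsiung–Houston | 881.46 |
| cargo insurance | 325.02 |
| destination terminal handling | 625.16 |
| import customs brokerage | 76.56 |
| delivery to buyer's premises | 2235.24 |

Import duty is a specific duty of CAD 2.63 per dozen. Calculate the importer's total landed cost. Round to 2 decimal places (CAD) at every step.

Total landed cost: CAD 79931.55

EXW: the seller makes goods available at their premises; the buyer bears all onward costs.
CIF value = EXW price + inland to port + export clearance + origin terminal + freight + insurance = 72223.08 + 920.00 + 138.48 + 912.77 + 881.46 + 325.02 = 75400.81
Import duty = 606 × 2.63 = 1593.78
Buyer bears: inland to port 920.00 + export clearance 138.48 + origin terminal 912.77 + freight 881.46 + insurance 325.02 + destination terminal 625.16 + brokerage 76.56 + delivery 2235.24 + duty 1593.78 = 7708.47
Landed cost = invoice 72223.08 + 7708.47 = 79931.55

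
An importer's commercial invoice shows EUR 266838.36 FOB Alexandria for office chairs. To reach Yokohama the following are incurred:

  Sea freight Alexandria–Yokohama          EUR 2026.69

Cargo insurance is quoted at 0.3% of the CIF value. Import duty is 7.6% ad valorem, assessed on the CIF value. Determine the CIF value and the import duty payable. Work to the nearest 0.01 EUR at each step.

Let C be the CIF value. C = FOB price + freight + 0.3% × C
C − 0.3% × C = 266838.36 + 2026.69
0.997 × C = 268865.05
C = 268865.05 / 0.997 = 269674.07
Insurance premium = 0.3% × 269674.07 = 809.02
Import duty = 269674.07 × 7.6% = 20495.23

CIF value: EUR 269674.07; import duty: EUR 20495.23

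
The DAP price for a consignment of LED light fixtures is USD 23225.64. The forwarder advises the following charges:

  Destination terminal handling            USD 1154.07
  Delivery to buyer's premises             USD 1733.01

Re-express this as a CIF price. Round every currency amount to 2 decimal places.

From DAP to CIF, the seller no longer bears: destination terminal, delivery.
CIF price = 23225.64 − 1154.07 − 1733.01 = 20338.56

CIF price: USD 20338.56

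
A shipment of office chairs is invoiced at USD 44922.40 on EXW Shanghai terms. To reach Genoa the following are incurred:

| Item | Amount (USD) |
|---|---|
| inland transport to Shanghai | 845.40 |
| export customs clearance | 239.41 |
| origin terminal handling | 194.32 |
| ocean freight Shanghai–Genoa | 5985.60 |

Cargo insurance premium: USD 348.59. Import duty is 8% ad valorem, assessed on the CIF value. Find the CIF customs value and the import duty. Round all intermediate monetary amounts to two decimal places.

CIF = EXW price + pre-shipment costs + freight + insurance
CIF = 44922.40 + 845.40 + 239.41 + 194.32 + 5985.60 + 348.59 = 52535.72
Import duty = 52535.72 × 8% = 4202.86

CIF value: USD 52535.72; import duty: USD 4202.86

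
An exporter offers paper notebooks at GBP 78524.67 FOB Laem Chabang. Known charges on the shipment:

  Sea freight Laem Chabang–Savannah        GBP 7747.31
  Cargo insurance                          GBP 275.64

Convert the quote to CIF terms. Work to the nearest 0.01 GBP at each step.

CIF price: GBP 86547.62

From FOB to CIF, the seller additionally bears: freight, insurance.
CIF price = 78524.67 + 7747.31 + 275.64 = 86547.62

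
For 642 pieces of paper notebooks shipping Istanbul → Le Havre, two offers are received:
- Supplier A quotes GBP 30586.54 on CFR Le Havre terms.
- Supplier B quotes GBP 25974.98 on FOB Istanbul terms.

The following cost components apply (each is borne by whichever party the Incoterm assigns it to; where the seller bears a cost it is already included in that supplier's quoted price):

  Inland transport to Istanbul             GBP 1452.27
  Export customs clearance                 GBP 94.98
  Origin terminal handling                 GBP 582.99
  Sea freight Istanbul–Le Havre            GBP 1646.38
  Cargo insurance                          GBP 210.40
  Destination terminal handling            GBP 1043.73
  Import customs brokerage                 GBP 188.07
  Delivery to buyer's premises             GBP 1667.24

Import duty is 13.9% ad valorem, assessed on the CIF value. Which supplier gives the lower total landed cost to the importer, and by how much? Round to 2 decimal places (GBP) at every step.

Supplier A (CFR):
CIF value = CFR price + insurance = 30586.54 + 210.40 = 30796.94
Import duty = 30796.94 × 13.9% = 4280.77
Buyer bears (A): 210.40 + 1043.73 + 188.07 + 1667.24 = 3109.44
Landed cost (A) = invoice 30586.54 + 3109.44 + duty 4280.77 = 37976.75
Supplier B (FOB):
CIF value = FOB price + freight + insurance = 25974.98 + 1646.38 + 210.40 = 27831.76
Import duty = 27831.76 × 13.9% = 3868.61
Buyer bears (B): 1646.38 + 210.40 + 1043.73 + 188.07 + 1667.24 = 4755.82
Landed cost (B) = invoice 25974.98 + 4755.82 + duty 3868.61 = 34599.41
Difference = |37976.75 − 34599.41| = 3377.34

Supplier B is cheaper by GBP 3377.34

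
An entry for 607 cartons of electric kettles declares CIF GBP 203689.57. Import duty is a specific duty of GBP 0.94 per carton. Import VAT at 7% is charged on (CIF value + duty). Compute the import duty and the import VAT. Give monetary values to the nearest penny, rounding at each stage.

Import duty = 607 × 0.94 = 570.58
VAT base = CIF + duty = 203689.57 + 570.58 = 204260.15
Import VAT = 204260.15 × 7% = 14298.21

Import duty: GBP 570.58; import VAT: GBP 14298.21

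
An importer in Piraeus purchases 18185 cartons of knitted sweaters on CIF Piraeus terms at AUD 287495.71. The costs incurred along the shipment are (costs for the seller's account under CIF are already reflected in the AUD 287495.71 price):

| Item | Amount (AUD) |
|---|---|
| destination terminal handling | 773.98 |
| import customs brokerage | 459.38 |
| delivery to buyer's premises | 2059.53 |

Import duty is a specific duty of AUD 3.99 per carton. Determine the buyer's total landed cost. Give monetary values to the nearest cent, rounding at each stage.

CIF: the seller pays costs through ocean freight and marine insurance to the destination port.
The CIF price already equals the CIF value: 287495.71
Import duty = 18185 × 3.99 = 72558.15
Buyer bears: destination terminal 773.98 + brokerage 459.38 + delivery 2059.53 + duty 72558.15 = 75851.04
Landed cost = invoice 287495.71 + 75851.04 = 363346.75

Total landed cost: AUD 363346.75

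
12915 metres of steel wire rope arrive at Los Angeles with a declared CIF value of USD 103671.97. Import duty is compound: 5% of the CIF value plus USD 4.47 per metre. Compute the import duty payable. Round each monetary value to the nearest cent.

Ad valorem component: 103671.97 × 5% = 5183.60
Specific component: 12915 × 4.47 = 57730.05
Import duty = 5183.60 + 57730.05 = 62913.65

Import duty: USD 62913.65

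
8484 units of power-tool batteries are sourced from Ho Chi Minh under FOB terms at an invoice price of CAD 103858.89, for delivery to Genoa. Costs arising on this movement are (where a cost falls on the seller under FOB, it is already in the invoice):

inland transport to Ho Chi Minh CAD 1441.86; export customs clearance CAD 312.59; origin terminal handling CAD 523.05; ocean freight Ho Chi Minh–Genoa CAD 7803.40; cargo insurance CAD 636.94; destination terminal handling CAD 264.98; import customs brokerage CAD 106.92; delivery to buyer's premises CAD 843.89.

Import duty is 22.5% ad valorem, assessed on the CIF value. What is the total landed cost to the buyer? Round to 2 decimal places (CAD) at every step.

FOB: the seller bears costs until goods are on board at the origin port; the buyer bears freight, insurance and all costs thereafter.
Already in the invoice (seller's account under FOB): inland to port, export clearance, origin terminal — exclude.
CIF value = FOB price + freight + insurance = 103858.89 + 7803.40 + 636.94 = 112299.23
Import duty = 112299.23 × 22.5% = 25267.33
Buyer bears: freight 7803.40 + insurance 636.94 + destination terminal 264.98 + brokerage 106.92 + delivery 843.89 + duty 25267.33 = 34923.46
Landed cost = invoice 103858.89 + 34923.46 = 138782.35

Total landed cost: CAD 138782.35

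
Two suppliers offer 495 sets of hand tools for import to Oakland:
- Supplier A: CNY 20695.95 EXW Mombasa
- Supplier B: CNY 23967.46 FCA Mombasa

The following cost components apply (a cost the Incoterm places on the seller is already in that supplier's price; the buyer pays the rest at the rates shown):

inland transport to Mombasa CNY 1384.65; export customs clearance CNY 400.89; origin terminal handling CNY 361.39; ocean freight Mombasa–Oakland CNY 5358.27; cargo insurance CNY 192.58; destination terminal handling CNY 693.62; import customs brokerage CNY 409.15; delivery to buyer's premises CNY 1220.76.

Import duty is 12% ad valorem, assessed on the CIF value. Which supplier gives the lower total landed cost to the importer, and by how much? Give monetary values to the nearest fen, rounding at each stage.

Supplier A (EXW):
CIF value = EXW price + inland to port + export clearance + origin terminal + freight + insurance = 20695.95 + 1384.65 + 400.89 + 361.39 + 5358.27 + 192.58 = 28393.73
Import duty = 28393.73 × 12% = 3407.25
Buyer bears (A): 1384.65 + 400.89 + 361.39 + 5358.27 + 192.58 + 693.62 + 409.15 + 1220.76 = 10021.31
Landed cost (A) = invoice 20695.95 + 10021.31 + duty 3407.25 = 34124.51
Supplier B (FCA):
CIF value = FCA price + origin terminal + freight + insurance = 23967.46 + 361.39 + 5358.27 + 192.58 = 29879.70
Import duty = 29879.70 × 12% = 3585.56
Buyer bears (B): 361.39 + 5358.27 + 192.58 + 693.62 + 409.15 + 1220.76 = 8235.77
Landed cost (B) = invoice 23967.46 + 8235.77 + duty 3585.56 = 35788.79
Difference = |34124.51 − 35788.79| = 1664.28

Supplier A is cheaper by CNY 1664.28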